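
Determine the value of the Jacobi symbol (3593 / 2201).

(3593 / 2201)
  = (1392 / 2201)    [3593 ≡ 1392 mod 2201]
  = (87 / 2201)    [2201 ≡ 1 mod 8 ⇒ (2 / 2201)^4 = +1]
  = (2201 / 87)    [QR: 2201 ≡ 1 mod 4, sign kept]
  = (26 / 87)    [2201 ≡ 26 mod 87]
  = (13 / 87)    [87 ≡ 7 mod 8 ⇒ (2 / 87) = +1]
  = (87 / 13)    [QR: 13 ≡ 1 mod 4, sign kept]
  = (9 / 13)    [87 ≡ 9 mod 13]
  = (13 / 9)    [QR: 9 ≡ 1 mod 4, sign kept]
  = (4 / 9)    [13 ≡ 4 mod 9]
  = (1 / 9)    [9 ≡ 1 mod 8 ⇒ (2 / 9)^2 = +1]
  = 1    [(1 / 9) = 1]

1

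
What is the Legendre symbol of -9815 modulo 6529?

1

(-9815/6529)
  = (3243/6529)    [-9815 ≡ 3243 mod 6529]
  = (6529/3243)    [QR: 6529 ≡ 1 mod 4, sign kept]
  = (43/3243)    [6529 ≡ 43 mod 3243]
  = -(3243/43)    [QR: both ≡ 3 mod 4, sign flips]
  = -(18/43)    [3243 ≡ 18 mod 43]
  = (9/43)    [43 ≡ 3 mod 8 ⇒ (2/43) = -1]
  = (43/9)    [QR: 9 ≡ 1 mod 4, sign kept]
  = (7/9)    [43 ≡ 7 mod 9]
  = (9/7)    [QR: 9 ≡ 1 mod 4, sign kept]
  = (2/7)    [9 ≡ 2 mod 7]
  = (1/7)    [7 ≡ 7 mod 8 ⇒ (2/7) = +1]
  = 1    [(1/7) = 1]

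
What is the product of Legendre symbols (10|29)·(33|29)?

By multiplicativity, (10·33|29) = (10|29)·(33|29).
First factor (10|29):
Factor out 2: 10 = 2·5. Since 29 ≡ 5 (mod 8), (2|29) = -1. Now have -(5|29).
5 ≡ 1 (mod 4), so quadratic reciprocity gives (5|29) = (29|5). Reduce: 29 ≡ 4 (mod 5). Now have -(4|5).
Factor out 2: 4 = 2^2. Since 5 ≡ 5 (mod 8), (2|5) = -1, and (2|5)^2 = +1. Now have -(1|5).
(1|5) = 1. Collecting the sign factors: -1.
Second factor (33|29):
Reduce the numerator: 33 ≡ 4 (mod 29), so (33|29) = (4|29).
Factor out 2: 4 = 2^2. Since 29 ≡ 5 (mod 8), (2|29) = -1, and (2|29)^2 = +1. Now have (1|29).
(1|29) = 1. Collecting the sign factors: 1.
Product: (-1)·(1) = -1.

-1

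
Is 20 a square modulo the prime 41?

Factor out 2: 20 = 2^2·5. Since 41 ≡ 1 (mod 8), (2/41) = +1, and (2/41)^2 = +1. Now have (5/41).
5 ≡ 1 (mod 4), so quadratic reciprocity gives (5/41) = (41/5). Reduce: 41 ≡ 1 (mod 5). Now have (1/5).
(1/5) = 1. Collecting the sign factors: 1.
The Legendre symbol is 1, so x^2 ≡ 20 (mod 41) has solution.

yes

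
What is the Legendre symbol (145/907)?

(145/907)
  = (907/145)    [QR: 145 ≡ 1 mod 4, sign kept]
  = (37/145)    [907 ≡ 37 mod 145]
  = (145/37)    [QR: 37 ≡ 1 mod 4, sign kept]
  = (34/37)    [145 ≡ 34 mod 37]
  = -(17/37)    [37 ≡ 5 mod 8 ⇒ (2/37) = -1]
  = -(37/17)    [QR: 17 ≡ 1 mod 4, sign kept]
  = -(3/17)    [37 ≡ 3 mod 17]
  = -(17/3)    [QR: 17 ≡ 1 mod 4, sign kept]
  = -(2/3)    [17 ≡ 2 mod 3]
  = (1/3)    [3 ≡ 3 mod 8 ⇒ (2/3) = -1]
  = 1    [(1/3) = 1]

1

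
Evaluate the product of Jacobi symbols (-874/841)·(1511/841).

1

By multiplicativity, (-874·1511/841) = (-874/841)·(1511/841).
First factor (-874/841):
(-874/841)
  = (808/841)    [-874 ≡ 808 mod 841]
  = (101/841)    [841 ≡ 1 mod 8 ⇒ (2/841)^3 = +1]
  = (841/101)    [QR: 101 ≡ 1 mod 4, sign kept]
  = (33/101)    [841 ≡ 33 mod 101]
  = (101/33)    [QR: 33 ≡ 1 mod 4, sign kept]
  = (2/33)    [101 ≡ 2 mod 33]
  = (1/33)    [33 ≡ 1 mod 8 ⇒ (2/33) = +1]
  = 1    [(1/33) = 1]
Second factor (1511/841):
(1511/841)
  = (670/841)    [1511 ≡ 670 mod 841]
  = (335/841)    [841 ≡ 1 mod 8 ⇒ (2/841) = +1]
  = (841/335)    [QR: 841 ≡ 1 mod 4, sign kept]
  = (171/335)    [841 ≡ 171 mod 335]
  = -(335/171)    [QR: both ≡ 3 mod 4, sign flips]
  = -(164/171)    [335 ≡ 164 mod 171]
  = -(41/171)    [171 ≡ 3 mod 8 ⇒ (2/171)^2 = +1]
  = -(171/41)    [QR: 41 ≡ 1 mod 4, sign kept]
  = -(7/41)    [171 ≡ 7 mod 41]
  = -(41/7)    [QR: 41 ≡ 1 mod 4, sign kept]
  = -(6/7)    [41 ≡ 6 mod 7]
  = -(3/7)    [7 ≡ 7 mod 8 ⇒ (2/7) = +1]
  = (7/3)    [QR: both ≡ 3 mod 4, sign flips]
  = (1/3)    [7 ≡ 1 mod 3]
  = 1    [(1/3) = 1]
Product: (1)·(1) = 1.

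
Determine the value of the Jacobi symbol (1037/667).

(1037/667)
  = (370/667)    [1037 ≡ 370 mod 667]
  = -(185/667)    [667 ≡ 3 mod 8 ⇒ (2/667) = -1]
  = -(667/185)    [QR: 185 ≡ 1 mod 4, sign kept]
  = -(112/185)    [667 ≡ 112 mod 185]
  = -(7/185)    [185 ≡ 1 mod 8 ⇒ (2/185)^4 = +1]
  = -(185/7)    [QR: 185 ≡ 1 mod 4, sign kept]
  = -(3/7)    [185 ≡ 3 mod 7]
  = (7/3)    [QR: both ≡ 3 mod 4, sign flips]
  = (1/3)    [7 ≡ 1 mod 3]
  = 1    [(1/3) = 1]

1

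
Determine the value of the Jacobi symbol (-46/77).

-1

(-46/77)
  = (31/77)    [-46 ≡ 31 mod 77]
  = (77/31)    [QR: 77 ≡ 1 mod 4, sign kept]
  = (15/31)    [77 ≡ 15 mod 31]
  = -(31/15)    [QR: both ≡ 3 mod 4, sign flips]
  = -(1/15)    [31 ≡ 1 mod 15]
  = -1    [(1/15) = 1]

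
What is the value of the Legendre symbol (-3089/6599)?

Pull out -1: (-3089/6599) = (-1/6599)·(3089/6599). Since 6599 ≡ 3 (mod 4), (-1/6599) = -1. Now have -(3089/6599).
3089 ≡ 1 (mod 4), so quadratic reciprocity gives (3089/6599) = (6599/3089). Reduce: 6599 ≡ 421 (mod 3089). Now have -(421/3089).
421 ≡ 1 (mod 4), so quadratic reciprocity gives (421/3089) = (3089/421). Reduce: 3089 ≡ 142 (mod 421). Now have -(142/421).
Factor out 2: 142 = 2·71. Since 421 ≡ 5 (mod 8), (2/421) = -1. Now have (71/421).
421 ≡ 1 (mod 4), so quadratic reciprocity gives (71/421) = (421/71). Reduce: 421 ≡ 66 (mod 71). Now have (66/71).
Factor out 2: 66 = 2·33. Since 71 ≡ 7 (mod 8), (2/71) = +1. Now have (33/71).
33 ≡ 1 (mod 4), so quadratic reciprocity gives (33/71) = (71/33). Reduce: 71 ≡ 5 (mod 33). Now have (5/33).
5 ≡ 1 (mod 4), so quadratic reciprocity gives (5/33) = (33/5). Reduce: 33 ≡ 3 (mod 5). Now have (3/5).
5 ≡ 1 (mod 4), so quadratic reciprocity gives (3/5) = (5/3). Reduce: 5 ≡ 2 (mod 3). Now have (2/3).
Factor out 2: 2 = 2. Since 3 ≡ 3 (mod 8), (2/3) = -1. Now have -(1/3).
(1/3) = 1. Collecting the sign factors: -1.

-1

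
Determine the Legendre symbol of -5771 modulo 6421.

Pull out -1: (-5771 / 6421) = (-1 / 6421)·(5771 / 6421). Since 6421 ≡ 1 (mod 4), (-1 / 6421) = +1. Now have (5771 / 6421).
6421 ≡ 1 (mod 4), so quadratic reciprocity gives (5771 / 6421) = (6421 / 5771). Reduce: 6421 ≡ 650 (mod 5771). Now have (650 / 5771).
Factor out 2: 650 = 2·325. Since 5771 ≡ 3 (mod 8), (2 / 5771) = -1. Now have -(325 / 5771).
325 ≡ 1 (mod 4), so quadratic reciprocity gives (325 / 5771) = (5771 / 325). Reduce: 5771 ≡ 246 (mod 325). Now have -(246 / 325).
Factor out 2: 246 = 2·123. Since 325 ≡ 5 (mod 8), (2 / 325) = -1. Now have (123 / 325).
325 ≡ 1 (mod 4), so quadratic reciprocity gives (123 / 325) = (325 / 123). Reduce: 325 ≡ 79 (mod 123). Now have (79 / 123).
Both 79 ≡ 3 and 123 ≡ 3 (mod 4), so reciprocity gives (79 / 123) = -(123 / 79). Reduce: 123 ≡ 44 (mod 79). Now have -(44 / 79).
Factor out 2: 44 = 2^2·11. Since 79 ≡ 7 (mod 8), (2 / 79) = +1, and (2 / 79)^2 = +1. Now have -(11 / 79).
Both 11 ≡ 3 and 79 ≡ 3 (mod 4), so reciprocity gives (11 / 79) = -(79 / 11). Reduce: 79 ≡ 2 (mod 11). Now have (2 / 11).
Factor out 2: 2 = 2. Since 11 ≡ 3 (mod 8), (2 / 11) = -1. Now have -(1 / 11).
(1 / 11) = 1. Collecting the sign factors: -1.

-1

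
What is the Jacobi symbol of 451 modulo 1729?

1729 ≡ 1 (mod 4), so quadratic reciprocity gives (451 / 1729) = (1729 / 451). Reduce: 1729 ≡ 376 (mod 451). Now have (376 / 451).
Factor out 2: 376 = 2^3·47. Since 451 ≡ 3 (mod 8), (2 / 451) = -1, and (2 / 451)^3 = -1. Now have -(47 / 451).
Both 47 ≡ 3 and 451 ≡ 3 (mod 4), so reciprocity gives (47 / 451) = -(451 / 47). Reduce: 451 ≡ 28 (mod 47). Now have (28 / 47).
Factor out 2: 28 = 2^2·7. Since 47 ≡ 7 (mod 8), (2 / 47) = +1, and (2 / 47)^2 = +1. Now have (7 / 47).
Both 7 ≡ 3 and 47 ≡ 3 (mod 4), so reciprocity gives (7 / 47) = -(47 / 7). Reduce: 47 ≡ 5 (mod 7). Now have -(5 / 7).
5 ≡ 1 (mod 4), so quadratic reciprocity gives (5 / 7) = (7 / 5). Reduce: 7 ≡ 2 (mod 5). Now have -(2 / 5).
Factor out 2: 2 = 2. Since 5 ≡ 5 (mod 8), (2 / 5) = -1. Now have (1 / 5).
(1 / 5) = 1. Collecting the sign factors: 1.

1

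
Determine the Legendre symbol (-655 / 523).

(-655 / 523)
  = (391 / 523)    [-655 ≡ 391 mod 523]
  = -(523 / 391)    [QR: both ≡ 3 mod 4, sign flips]
  = -(132 / 391)    [523 ≡ 132 mod 391]
  = -(33 / 391)    [391 ≡ 7 mod 8 ⇒ (2 / 391)^2 = +1]
  = -(391 / 33)    [QR: 33 ≡ 1 mod 4, sign kept]
  = -(28 / 33)    [391 ≡ 28 mod 33]
  = -(7 / 33)    [33 ≡ 1 mod 8 ⇒ (2 / 33)^2 = +1]
  = -(33 / 7)    [QR: 33 ≡ 1 mod 4, sign kept]
  = -(5 / 7)    [33 ≡ 5 mod 7]
  = -(7 / 5)    [QR: 5 ≡ 1 mod 4, sign kept]
  = -(2 / 5)    [7 ≡ 2 mod 5]
  = (1 / 5)    [5 ≡ 5 mod 8 ⇒ (2 / 5) = -1]
  = 1    [(1 / 5) = 1]

1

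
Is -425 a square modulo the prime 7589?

no

(-425/7589)
  = (425/7589)    [7589 ≡ 1 mod 4 ⇒ (-1/7589) = +1]
  = (7589/425)    [QR: 425 ≡ 1 mod 4, sign kept]
  = (364/425)    [7589 ≡ 364 mod 425]
  = (91/425)    [425 ≡ 1 mod 8 ⇒ (2/425)^2 = +1]
  = (425/91)    [QR: 425 ≡ 1 mod 4, sign kept]
  = (61/91)    [425 ≡ 61 mod 91]
  = (91/61)    [QR: 61 ≡ 1 mod 4, sign kept]
  = (30/61)    [91 ≡ 30 mod 61]
  = -(15/61)    [61 ≡ 5 mod 8 ⇒ (2/61) = -1]
  = -(61/15)    [QR: 61 ≡ 1 mod 4, sign kept]
  = -(1/15)    [61 ≡ 1 mod 15]
  = -1    [(1/15) = 1]
(-425/7589) = -1, and 7589 is prime, so -425 is not a quadratic residue mod 7589.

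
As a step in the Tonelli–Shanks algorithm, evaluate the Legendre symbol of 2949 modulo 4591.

2949 ≡ 1 (mod 4), so quadratic reciprocity gives (2949/4591) = (4591/2949). Reduce: 4591 ≡ 1642 (mod 2949). Now have (1642/2949).
Factor out 2: 1642 = 2·821. Since 2949 ≡ 5 (mod 8), (2/2949) = -1. Now have -(821/2949).
821 ≡ 1 (mod 4), so quadratic reciprocity gives (821/2949) = (2949/821). Reduce: 2949 ≡ 486 (mod 821). Now have -(486/821).
Factor out 2: 486 = 2·243. Since 821 ≡ 5 (mod 8), (2/821) = -1. Now have (243/821).
821 ≡ 1 (mod 4), so quadratic reciprocity gives (243/821) = (821/243). Reduce: 821 ≡ 92 (mod 243). Now have (92/243).
Factor out 2: 92 = 2^2·23. Since 243 ≡ 3 (mod 8), (2/243) = -1, and (2/243)^2 = +1. Now have (23/243).
Both 23 ≡ 3 and 243 ≡ 3 (mod 4), so reciprocity gives (23/243) = -(243/23). Reduce: 243 ≡ 13 (mod 23). Now have -(13/23).
13 ≡ 1 (mod 4), so quadratic reciprocity gives (13/23) = (23/13). Reduce: 23 ≡ 10 (mod 13). Now have -(10/13).
Factor out 2: 10 = 2·5. Since 13 ≡ 5 (mod 8), (2/13) = -1. Now have (5/13).
5 ≡ 1 (mod 4), so quadratic reciprocity gives (5/13) = (13/5). Reduce: 13 ≡ 3 (mod 5). Now have (3/5).
5 ≡ 1 (mod 4), so quadratic reciprocity gives (3/5) = (5/3). Reduce: 5 ≡ 2 (mod 3). Now have (2/3).
Factor out 2: 2 = 2. Since 3 ≡ 3 (mod 8), (2/3) = -1. Now have -(1/3).
(1/3) = 1. Collecting the sign factors: -1.

-1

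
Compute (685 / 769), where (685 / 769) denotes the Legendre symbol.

685 ≡ 1 (mod 4), so quadratic reciprocity gives (685 / 769) = (769 / 685). Reduce: 769 ≡ 84 (mod 685). Now have (84 / 685).
Factor out 2: 84 = 2^2·21. Since 685 ≡ 5 (mod 8), (2 / 685) = -1, and (2 / 685)^2 = +1. Now have (21 / 685).
21 ≡ 1 (mod 4), so quadratic reciprocity gives (21 / 685) = (685 / 21). Reduce: 685 ≡ 13 (mod 21). Now have (13 / 21).
13 ≡ 1 (mod 4), so quadratic reciprocity gives (13 / 21) = (21 / 13). Reduce: 21 ≡ 8 (mod 13). Now have (8 / 13).
Factor out 2: 8 = 2^3. Since 13 ≡ 5 (mod 8), (2 / 13) = -1, and (2 / 13)^3 = -1. Now have -(1 / 13).
(1 / 13) = 1. Collecting the sign factors: -1.

-1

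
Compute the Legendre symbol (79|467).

-1

(79|467)
  = -(467|79)    [QR: both ≡ 3 mod 4, sign flips]
  = -(72|79)    [467 ≡ 72 mod 79]
  = -(9|79)    [79 ≡ 7 mod 8 ⇒ (2|79)^3 = +1]
  = -(79|9)    [QR: 9 ≡ 1 mod 4, sign kept]
  = -(7|9)    [79 ≡ 7 mod 9]
  = -(9|7)    [QR: 9 ≡ 1 mod 4, sign kept]
  = -(2|7)    [9 ≡ 2 mod 7]
  = -(1|7)    [7 ≡ 7 mod 8 ⇒ (2|7) = +1]
  = -1    [(1|7) = 1]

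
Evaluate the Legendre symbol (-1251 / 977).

1

(-1251 / 977)
  = (703 / 977)    [-1251 ≡ 703 mod 977]
  = (977 / 703)    [QR: 977 ≡ 1 mod 4, sign kept]
  = (274 / 703)    [977 ≡ 274 mod 703]
  = (137 / 703)    [703 ≡ 7 mod 8 ⇒ (2 / 703) = +1]
  = (703 / 137)    [QR: 137 ≡ 1 mod 4, sign kept]
  = (18 / 137)    [703 ≡ 18 mod 137]
  = (9 / 137)    [137 ≡ 1 mod 8 ⇒ (2 / 137) = +1]
  = (137 / 9)    [QR: 9 ≡ 1 mod 4, sign kept]
  = (2 / 9)    [137 ≡ 2 mod 9]
  = (1 / 9)    [9 ≡ 1 mod 8 ⇒ (2 / 9) = +1]
  = 1    [(1 / 9) = 1]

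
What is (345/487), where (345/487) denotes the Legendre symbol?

-1

345 ≡ 1 (mod 4), so quadratic reciprocity gives (345/487) = (487/345). Reduce: 487 ≡ 142 (mod 345). Now have (142/345).
Factor out 2: 142 = 2·71. Since 345 ≡ 1 (mod 8), (2/345) = +1. Now have (71/345).
345 ≡ 1 (mod 4), so quadratic reciprocity gives (71/345) = (345/71). Reduce: 345 ≡ 61 (mod 71). Now have (61/71).
61 ≡ 1 (mod 4), so quadratic reciprocity gives (61/71) = (71/61). Reduce: 71 ≡ 10 (mod 61). Now have (10/61).
Factor out 2: 10 = 2·5. Since 61 ≡ 5 (mod 8), (2/61) = -1. Now have -(5/61).
5 ≡ 1 (mod 4), so quadratic reciprocity gives (5/61) = (61/5). Reduce: 61 ≡ 1 (mod 5). Now have -(1/5).
(1/5) = 1. Collecting the sign factors: -1.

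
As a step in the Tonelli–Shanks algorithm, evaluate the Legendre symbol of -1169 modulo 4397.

-1

Reduce the numerator: -1169 ≡ 3228 (mod 4397), so (-1169/4397) = (3228/4397).
Factor out 2: 3228 = 2^2·807. Since 4397 ≡ 5 (mod 8), (2/4397) = -1, and (2/4397)^2 = +1. Now have (807/4397).
4397 ≡ 1 (mod 4), so quadratic reciprocity gives (807/4397) = (4397/807). Reduce: 4397 ≡ 362 (mod 807). Now have (362/807).
Factor out 2: 362 = 2·181. Since 807 ≡ 7 (mod 8), (2/807) = +1. Now have (181/807).
181 ≡ 1 (mod 4), so quadratic reciprocity gives (181/807) = (807/181). Reduce: 807 ≡ 83 (mod 181). Now have (83/181).
181 ≡ 1 (mod 4), so quadratic reciprocity gives (83/181) = (181/83). Reduce: 181 ≡ 15 (mod 83). Now have (15/83).
Both 15 ≡ 3 and 83 ≡ 3 (mod 4), so reciprocity gives (15/83) = -(83/15). Reduce: 83 ≡ 8 (mod 15). Now have -(8/15).
Factor out 2: 8 = 2^3. Since 15 ≡ 7 (mod 8), (2/15) = +1, and (2/15)^3 = +1. Now have -(1/15).
(1/15) = 1. Collecting the sign factors: -1.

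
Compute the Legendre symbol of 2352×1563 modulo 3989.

By multiplicativity, (2352·1563/3989) = (2352/3989)·(1563/3989).
First factor (2352/3989):
Factor out 2: 2352 = 2^4·147. Since 3989 ≡ 5 (mod 8), (2/3989) = -1, and (2/3989)^4 = +1. Now have (147/3989).
3989 ≡ 1 (mod 4), so quadratic reciprocity gives (147/3989) = (3989/147). Reduce: 3989 ≡ 20 (mod 147). Now have (20/147).
Factor out 2: 20 = 2^2·5. Since 147 ≡ 3 (mod 8), (2/147) = -1, and (2/147)^2 = +1. Now have (5/147).
5 ≡ 1 (mod 4), so quadratic reciprocity gives (5/147) = (147/5). Reduce: 147 ≡ 2 (mod 5). Now have (2/5).
Factor out 2: 2 = 2. Since 5 ≡ 5 (mod 8), (2/5) = -1. Now have -(1/5).
(1/5) = 1. Collecting the sign factors: -1.
Second factor (1563/3989):
3989 ≡ 1 (mod 4), so quadratic reciprocity gives (1563/3989) = (3989/1563). Reduce: 3989 ≡ 863 (mod 1563). Now have (863/1563).
Both 863 ≡ 3 and 1563 ≡ 3 (mod 4), so reciprocity gives (863/1563) = -(1563/863). Reduce: 1563 ≡ 700 (mod 863). Now have -(700/863).
Factor out 2: 700 = 2^2·175. Since 863 ≡ 7 (mod 8), (2/863) = +1, and (2/863)^2 = +1. Now have -(175/863).
Both 175 ≡ 3 and 863 ≡ 3 (mod 4), so reciprocity gives (175/863) = -(863/175). Reduce: 863 ≡ 163 (mod 175). Now have (163/175).
Both 163 ≡ 3 and 175 ≡ 3 (mod 4), so reciprocity gives (163/175) = -(175/163). Reduce: 175 ≡ 12 (mod 163). Now have -(12/163).
Factor out 2: 12 = 2^2·3. Since 163 ≡ 3 (mod 8), (2/163) = -1, and (2/163)^2 = +1. Now have -(3/163).
Both 3 ≡ 3 and 163 ≡ 3 (mod 4), so reciprocity gives (3/163) = -(163/3). Reduce: 163 ≡ 1 (mod 3). Now have (1/3).
(1/3) = 1. Collecting the sign factors: 1.
Product: (-1)·(1) = -1.

-1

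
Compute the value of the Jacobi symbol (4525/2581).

Reduce the numerator: 4525 ≡ 1944 (mod 2581), so (4525/2581) = (1944/2581).
Factor out 2: 1944 = 2^3·243. Since 2581 ≡ 5 (mod 8), (2/2581) = -1, and (2/2581)^3 = -1. Now have -(243/2581).
2581 ≡ 1 (mod 4), so quadratic reciprocity gives (243/2581) = (2581/243). Reduce: 2581 ≡ 151 (mod 243). Now have -(151/243).
Both 151 ≡ 3 and 243 ≡ 3 (mod 4), so reciprocity gives (151/243) = -(243/151). Reduce: 243 ≡ 92 (mod 151). Now have (92/151).
Factor out 2: 92 = 2^2·23. Since 151 ≡ 7 (mod 8), (2/151) = +1, and (2/151)^2 = +1. Now have (23/151).
Both 23 ≡ 3 and 151 ≡ 3 (mod 4), so reciprocity gives (23/151) = -(151/23). Reduce: 151 ≡ 13 (mod 23). Now have -(13/23).
13 ≡ 1 (mod 4), so quadratic reciprocity gives (13/23) = (23/13). Reduce: 23 ≡ 10 (mod 13). Now have -(10/13).
Factor out 2: 10 = 2·5. Since 13 ≡ 5 (mod 8), (2/13) = -1. Now have (5/13).
5 ≡ 1 (mod 4), so quadratic reciprocity gives (5/13) = (13/5). Reduce: 13 ≡ 3 (mod 5). Now have (3/5).
5 ≡ 1 (mod 4), so quadratic reciprocity gives (3/5) = (5/3). Reduce: 5 ≡ 2 (mod 3). Now have (2/3).
Factor out 2: 2 = 2. Since 3 ≡ 3 (mod 8), (2/3) = -1. Now have -(1/3).
(1/3) = 1. Collecting the sign factors: -1.

-1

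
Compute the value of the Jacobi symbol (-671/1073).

(-671/1073)
  = (402/1073)    [-671 ≡ 402 mod 1073]
  = (201/1073)    [1073 ≡ 1 mod 8 ⇒ (2/1073) = +1]
  = (1073/201)    [QR: 201 ≡ 1 mod 4, sign kept]
  = (68/201)    [1073 ≡ 68 mod 201]
  = (17/201)    [201 ≡ 1 mod 8 ⇒ (2/201)^2 = +1]
  = (201/17)    [QR: 17 ≡ 1 mod 4, sign kept]
  = (14/17)    [201 ≡ 14 mod 17]
  = (7/17)    [17 ≡ 1 mod 8 ⇒ (2/17) = +1]
  = (17/7)    [QR: 17 ≡ 1 mod 4, sign kept]
  = (3/7)    [17 ≡ 3 mod 7]
  = -(7/3)    [QR: both ≡ 3 mod 4, sign flips]
  = -(1/3)    [7 ≡ 1 mod 3]
  = -1    [(1/3) = 1]

-1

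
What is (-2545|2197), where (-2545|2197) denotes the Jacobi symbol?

Pull out -1: (-2545|2197) = (-1|2197)·(2545|2197). Since 2197 ≡ 1 (mod 4), (-1|2197) = +1. Now have (2545|2197).
Reduce the numerator: 2545 ≡ 348 (mod 2197), so (2545|2197) = (348|2197).
Factor out 2: 348 = 2^2·87. Since 2197 ≡ 5 (mod 8), (2|2197) = -1, and (2|2197)^2 = +1. Now have (87|2197).
2197 ≡ 1 (mod 4), so quadratic reciprocity gives (87|2197) = (2197|87). Reduce: 2197 ≡ 22 (mod 87). Now have (22|87).
Factor out 2: 22 = 2·11. Since 87 ≡ 7 (mod 8), (2|87) = +1. Now have (11|87).
Both 11 ≡ 3 and 87 ≡ 3 (mod 4), so reciprocity gives (11|87) = -(87|11). Reduce: 87 ≡ 10 (mod 11). Now have -(10|11).
Factor out 2: 10 = 2·5. Since 11 ≡ 3 (mod 8), (2|11) = -1. Now have (5|11).
5 ≡ 1 (mod 4), so quadratic reciprocity gives (5|11) = (11|5). Reduce: 11 ≡ 1 (mod 5). Now have (1|5).
(1|5) = 1. Collecting the sign factors: 1.

1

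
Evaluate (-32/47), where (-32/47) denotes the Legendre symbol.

-1

(-32/47)
  = -(32/47)    [47 ≡ 3 mod 4 ⇒ (-1/47) = -1]
  = -(1/47)    [47 ≡ 7 mod 8 ⇒ (2/47)^5 = +1]
  = -1    [(1/47) = 1]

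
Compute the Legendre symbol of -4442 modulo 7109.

-1

Reduce the numerator: -4442 ≡ 2667 (mod 7109), so (-4442/7109) = (2667/7109).
7109 ≡ 1 (mod 4), so quadratic reciprocity gives (2667/7109) = (7109/2667). Reduce: 7109 ≡ 1775 (mod 2667). Now have (1775/2667).
Both 1775 ≡ 3 and 2667 ≡ 3 (mod 4), so reciprocity gives (1775/2667) = -(2667/1775). Reduce: 2667 ≡ 892 (mod 1775). Now have -(892/1775).
Factor out 2: 892 = 2^2·223. Since 1775 ≡ 7 (mod 8), (2/1775) = +1, and (2/1775)^2 = +1. Now have -(223/1775).
Both 223 ≡ 3 and 1775 ≡ 3 (mod 4), so reciprocity gives (223/1775) = -(1775/223). Reduce: 1775 ≡ 214 (mod 223). Now have (214/223).
Factor out 2: 214 = 2·107. Since 223 ≡ 7 (mod 8), (2/223) = +1. Now have (107/223).
Both 107 ≡ 3 and 223 ≡ 3 (mod 4), so reciprocity gives (107/223) = -(223/107). Reduce: 223 ≡ 9 (mod 107). Now have -(9/107).
9 ≡ 1 (mod 4), so quadratic reciprocity gives (9/107) = (107/9). Reduce: 107 ≡ 8 (mod 9). Now have -(8/9).
Factor out 2: 8 = 2^3. Since 9 ≡ 1 (mod 8), (2/9) = +1, and (2/9)^3 = +1. Now have -(1/9).
(1/9) = 1. Collecting the sign factors: -1.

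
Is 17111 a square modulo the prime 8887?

(17111|8887)
  = (8224|8887)    [17111 ≡ 8224 mod 8887]
  = (257|8887)    [8887 ≡ 7 mod 8 ⇒ (2|8887)^5 = +1]
  = (8887|257)    [QR: 257 ≡ 1 mod 4, sign kept]
  = (149|257)    [8887 ≡ 149 mod 257]
  = (257|149)    [QR: 149 ≡ 1 mod 4, sign kept]
  = (108|149)    [257 ≡ 108 mod 149]
  = (27|149)    [149 ≡ 5 mod 8 ⇒ (2|149)^2 = +1]
  = (149|27)    [QR: 149 ≡ 1 mod 4, sign kept]
  = (14|27)    [149 ≡ 14 mod 27]
  = -(7|27)    [27 ≡ 3 mod 8 ⇒ (2|27) = -1]
  = (27|7)    [QR: both ≡ 3 mod 4, sign flips]
  = (6|7)    [27 ≡ 6 mod 7]
  = (3|7)    [7 ≡ 7 mod 8 ⇒ (2|7) = +1]
  = -(7|3)    [QR: both ≡ 3 mod 4, sign flips]
  = -(1|3)    [7 ≡ 1 mod 3]
  = -1    [(1|3) = 1]
(17111|8887) = -1, and 8887 is prime, so 17111 is not a quadratic residue mod 8887.

no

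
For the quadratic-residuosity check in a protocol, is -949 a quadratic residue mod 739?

(-949/739)
  = (529/739)    [-949 ≡ 529 mod 739]
  = (739/529)    [QR: 529 ≡ 1 mod 4, sign kept]
  = (210/529)    [739 ≡ 210 mod 529]
  = (105/529)    [529 ≡ 1 mod 8 ⇒ (2/529) = +1]
  = (529/105)    [QR: 105 ≡ 1 mod 4, sign kept]
  = (4/105)    [529 ≡ 4 mod 105]
  = (1/105)    [105 ≡ 1 mod 8 ⇒ (2/105)^2 = +1]
  = 1    [(1/105) = 1]
(-949/739) = 1, and 739 is prime, so -949 is a quadratic residue mod 739.

yes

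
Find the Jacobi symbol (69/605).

1

(69/605)
  = (605/69)    [QR: 69 ≡ 1 mod 4, sign kept]
  = (53/69)    [605 ≡ 53 mod 69]
  = (69/53)    [QR: 53 ≡ 1 mod 4, sign kept]
  = (16/53)    [69 ≡ 16 mod 53]
  = (1/53)    [53 ≡ 5 mod 8 ⇒ (2/53)^4 = +1]
  = 1    [(1/53) = 1]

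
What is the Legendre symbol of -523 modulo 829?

Reduce the numerator: -523 ≡ 306 (mod 829), so (-523 / 829) = (306 / 829).
Factor out 2: 306 = 2·153. Since 829 ≡ 5 (mod 8), (2 / 829) = -1. Now have -(153 / 829).
153 ≡ 1 (mod 4), so quadratic reciprocity gives (153 / 829) = (829 / 153). Reduce: 829 ≡ 64 (mod 153). Now have -(64 / 153).
Factor out 2: 64 = 2^6. Since 153 ≡ 1 (mod 8), (2 / 153) = +1, and (2 / 153)^6 = +1. Now have -(1 / 153).
(1 / 153) = 1. Collecting the sign factors: -1.

-1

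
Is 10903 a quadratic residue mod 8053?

no

(10903/8053)
  = (2850/8053)    [10903 ≡ 2850 mod 8053]
  = -(1425/8053)    [8053 ≡ 5 mod 8 ⇒ (2/8053) = -1]
  = -(8053/1425)    [QR: 1425 ≡ 1 mod 4, sign kept]
  = -(928/1425)    [8053 ≡ 928 mod 1425]
  = -(29/1425)    [1425 ≡ 1 mod 8 ⇒ (2/1425)^5 = +1]
  = -(1425/29)    [QR: 29 ≡ 1 mod 4, sign kept]
  = -(4/29)    [1425 ≡ 4 mod 29]
  = -(1/29)    [29 ≡ 5 mod 8 ⇒ (2/29)^2 = +1]
  = -1    [(1/29) = 1]
The Legendre symbol is -1, so x^2 ≡ 10903 (mod 8053) has no solution.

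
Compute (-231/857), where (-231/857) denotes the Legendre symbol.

(-231/857)
  = (626/857)    [-231 ≡ 626 mod 857]
  = (313/857)    [857 ≡ 1 mod 8 ⇒ (2/857) = +1]
  = (857/313)    [QR: 313 ≡ 1 mod 4, sign kept]
  = (231/313)    [857 ≡ 231 mod 313]
  = (313/231)    [QR: 313 ≡ 1 mod 4, sign kept]
  = (82/231)    [313 ≡ 82 mod 231]
  = (41/231)    [231 ≡ 7 mod 8 ⇒ (2/231) = +1]
  = (231/41)    [QR: 41 ≡ 1 mod 4, sign kept]
  = (26/41)    [231 ≡ 26 mod 41]
  = (13/41)    [41 ≡ 1 mod 8 ⇒ (2/41) = +1]
  = (41/13)    [QR: 13 ≡ 1 mod 4, sign kept]
  = (2/13)    [41 ≡ 2 mod 13]
  = -(1/13)    [13 ≡ 5 mod 8 ⇒ (2/13) = -1]
  = -1    [(1/13) = 1]

-1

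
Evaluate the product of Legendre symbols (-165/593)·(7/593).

By multiplicativity, (-165·7/593) = (-165/593)·(7/593).
First factor (-165/593):
(-165/593)
  = (428/593)    [-165 ≡ 428 mod 593]
  = (107/593)    [593 ≡ 1 mod 8 ⇒ (2/593)^2 = +1]
  = (593/107)    [QR: 593 ≡ 1 mod 4, sign kept]
  = (58/107)    [593 ≡ 58 mod 107]
  = -(29/107)    [107 ≡ 3 mod 8 ⇒ (2/107) = -1]
  = -(107/29)    [QR: 29 ≡ 1 mod 4, sign kept]
  = -(20/29)    [107 ≡ 20 mod 29]
  = -(5/29)    [29 ≡ 5 mod 8 ⇒ (2/29)^2 = +1]
  = -(29/5)    [QR: 5 ≡ 1 mod 4, sign kept]
  = -(4/5)    [29 ≡ 4 mod 5]
  = -(1/5)    [5 ≡ 5 mod 8 ⇒ (2/5)^2 = +1]
  = -1    [(1/5) = 1]
Second factor (7/593):
(7/593)
  = (593/7)    [QR: 593 ≡ 1 mod 4, sign kept]
  = (5/7)    [593 ≡ 5 mod 7]
  = (7/5)    [QR: 5 ≡ 1 mod 4, sign kept]
  = (2/5)    [7 ≡ 2 mod 5]
  = -(1/5)    [5 ≡ 5 mod 8 ⇒ (2/5) = -1]
  = -1    [(1/5) = 1]
Product: (-1)·(-1) = 1.

1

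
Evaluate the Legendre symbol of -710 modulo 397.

-1

Reduce the numerator: -710 ≡ 84 (mod 397), so (-710 / 397) = (84 / 397).
Factor out 2: 84 = 2^2·21. Since 397 ≡ 5 (mod 8), (2 / 397) = -1, and (2 / 397)^2 = +1. Now have (21 / 397).
21 ≡ 1 (mod 4), so quadratic reciprocity gives (21 / 397) = (397 / 21). Reduce: 397 ≡ 19 (mod 21). Now have (19 / 21).
21 ≡ 1 (mod 4), so quadratic reciprocity gives (19 / 21) = (21 / 19). Reduce: 21 ≡ 2 (mod 19). Now have (2 / 19).
Factor out 2: 2 = 2. Since 19 ≡ 3 (mod 8), (2 / 19) = -1. Now have -(1 / 19).
(1 / 19) = 1. Collecting the sign factors: -1.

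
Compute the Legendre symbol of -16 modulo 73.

Pull out -1: (-16|73) = (-1|73)·(16|73). Since 73 ≡ 1 (mod 4), (-1|73) = +1. Now have (16|73).
Factor out 2: 16 = 2^4. Since 73 ≡ 1 (mod 8), (2|73) = +1, and (2|73)^4 = +1. Now have (1|73).
(1|73) = 1. Collecting the sign factors: 1.

1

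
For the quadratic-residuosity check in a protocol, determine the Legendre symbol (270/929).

Factor out 2: 270 = 2·135. Since 929 ≡ 1 (mod 8), (2/929) = +1. Now have (135/929).
929 ≡ 1 (mod 4), so quadratic reciprocity gives (135/929) = (929/135). Reduce: 929 ≡ 119 (mod 135). Now have (119/135).
Both 119 ≡ 3 and 135 ≡ 3 (mod 4), so reciprocity gives (119/135) = -(135/119). Reduce: 135 ≡ 16 (mod 119). Now have -(16/119).
Factor out 2: 16 = 2^4. Since 119 ≡ 7 (mod 8), (2/119) = +1, and (2/119)^4 = +1. Now have -(1/119).
(1/119) = 1. Collecting the sign factors: -1.

-1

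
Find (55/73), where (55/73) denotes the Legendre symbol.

73 ≡ 1 (mod 4), so quadratic reciprocity gives (55/73) = (73/55). Reduce: 73 ≡ 18 (mod 55). Now have (18/55).
Factor out 2: 18 = 2·9. Since 55 ≡ 7 (mod 8), (2/55) = +1. Now have (9/55).
9 ≡ 1 (mod 4), so quadratic reciprocity gives (9/55) = (55/9). Reduce: 55 ≡ 1 (mod 9). Now have (1/9).
(1/9) = 1. Collecting the sign factors: 1.

1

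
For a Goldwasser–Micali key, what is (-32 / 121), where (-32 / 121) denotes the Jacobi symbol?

1

Reduce the numerator: -32 ≡ 89 (mod 121), so (-32 / 121) = (89 / 121).
89 ≡ 1 (mod 4), so quadratic reciprocity gives (89 / 121) = (121 / 89). Reduce: 121 ≡ 32 (mod 89). Now have (32 / 89).
Factor out 2: 32 = 2^5. Since 89 ≡ 1 (mod 8), (2 / 89) = +1, and (2 / 89)^5 = +1. Now have (1 / 89).
(1 / 89) = 1. Collecting the sign factors: 1.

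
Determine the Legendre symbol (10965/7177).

-1

(10965/7177)
  = (3788/7177)    [10965 ≡ 3788 mod 7177]
  = (947/7177)    [7177 ≡ 1 mod 8 ⇒ (2/7177)^2 = +1]
  = (7177/947)    [QR: 7177 ≡ 1 mod 4, sign kept]
  = (548/947)    [7177 ≡ 548 mod 947]
  = (137/947)    [947 ≡ 3 mod 8 ⇒ (2/947)^2 = +1]
  = (947/137)    [QR: 137 ≡ 1 mod 4, sign kept]
  = (125/137)    [947 ≡ 125 mod 137]
  = (137/125)    [QR: 125 ≡ 1 mod 4, sign kept]
  = (12/125)    [137 ≡ 12 mod 125]
  = (3/125)    [125 ≡ 5 mod 8 ⇒ (2/125)^2 = +1]
  = (125/3)    [QR: 125 ≡ 1 mod 4, sign kept]
  = (2/3)    [125 ≡ 2 mod 3]
  = -(1/3)    [3 ≡ 3 mod 8 ⇒ (2/3) = -1]
  = -1    [(1/3) = 1]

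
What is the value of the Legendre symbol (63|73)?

73 ≡ 1 (mod 4), so quadratic reciprocity gives (63|73) = (73|63). Reduce: 73 ≡ 10 (mod 63). Now have (10|63).
Factor out 2: 10 = 2·5. Since 63 ≡ 7 (mod 8), (2|63) = +1. Now have (5|63).
5 ≡ 1 (mod 4), so quadratic reciprocity gives (5|63) = (63|5). Reduce: 63 ≡ 3 (mod 5). Now have (3|5).
5 ≡ 1 (mod 4), so quadratic reciprocity gives (3|5) = (5|3). Reduce: 5 ≡ 2 (mod 3). Now have (2|3).
Factor out 2: 2 = 2. Since 3 ≡ 3 (mod 8), (2|3) = -1. Now have -(1|3).
(1|3) = 1. Collecting the sign factors: -1.

-1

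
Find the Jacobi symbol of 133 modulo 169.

1

(133/169)
  = (169/133)    [QR: 133 ≡ 1 mod 4, sign kept]
  = (36/133)    [169 ≡ 36 mod 133]
  = (9/133)    [133 ≡ 5 mod 8 ⇒ (2/133)^2 = +1]
  = (133/9)    [QR: 9 ≡ 1 mod 4, sign kept]
  = (7/9)    [133 ≡ 7 mod 9]
  = (9/7)    [QR: 9 ≡ 1 mod 4, sign kept]
  = (2/7)    [9 ≡ 2 mod 7]
  = (1/7)    [7 ≡ 7 mod 8 ⇒ (2/7) = +1]
  = 1    [(1/7) = 1]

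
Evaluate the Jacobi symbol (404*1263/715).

By multiplicativity, (404·1263/715) = (404/715)·(1263/715).
First factor (404/715):
(404/715)
  = (101/715)    [715 ≡ 3 mod 8 ⇒ (2/715)^2 = +1]
  = (715/101)    [QR: 101 ≡ 1 mod 4, sign kept]
  = (8/101)    [715 ≡ 8 mod 101]
  = -(1/101)    [101 ≡ 5 mod 8 ⇒ (2/101)^3 = -1]
  = -1    [(1/101) = 1]
Second factor (1263/715):
(1263/715)
  = (548/715)    [1263 ≡ 548 mod 715]
  = (137/715)    [715 ≡ 3 mod 8 ⇒ (2/715)^2 = +1]
  = (715/137)    [QR: 137 ≡ 1 mod 4, sign kept]
  = (30/137)    [715 ≡ 30 mod 137]
  = (15/137)    [137 ≡ 1 mod 8 ⇒ (2/137) = +1]
  = (137/15)    [QR: 137 ≡ 1 mod 4, sign kept]
  = (2/15)    [137 ≡ 2 mod 15]
  = (1/15)    [15 ≡ 7 mod 8 ⇒ (2/15) = +1]
  = 1    [(1/15) = 1]
Product: (-1)·(1) = -1.

-1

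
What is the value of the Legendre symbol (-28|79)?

(-28|79)
  = -(28|79)    [79 ≡ 3 mod 4 ⇒ (-1|79) = -1]
  = -(7|79)    [79 ≡ 7 mod 8 ⇒ (2|79)^2 = +1]
  = (79|7)    [QR: both ≡ 3 mod 4, sign flips]
  = (2|7)    [79 ≡ 2 mod 7]
  = (1|7)    [7 ≡ 7 mod 8 ⇒ (2|7) = +1]
  = 1    [(1|7) = 1]

1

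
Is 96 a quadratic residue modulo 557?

yes

Factor out 2: 96 = 2^5·3. Since 557 ≡ 5 (mod 8), (2/557) = -1, and (2/557)^5 = -1. Now have -(3/557).
557 ≡ 1 (mod 4), so quadratic reciprocity gives (3/557) = (557/3). Reduce: 557 ≡ 2 (mod 3). Now have -(2/3).
Factor out 2: 2 = 2. Since 3 ≡ 3 (mod 8), (2/3) = -1. Now have (1/3).
(1/3) = 1. Collecting the sign factors: 1.
(96/557) = 1, and 557 is prime, so 96 is a quadratic residue mod 557.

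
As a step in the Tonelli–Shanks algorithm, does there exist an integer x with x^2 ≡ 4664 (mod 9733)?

yes

(4664/9733)
  = -(583/9733)    [9733 ≡ 5 mod 8 ⇒ (2/9733)^3 = -1]
  = -(9733/583)    [QR: 9733 ≡ 1 mod 4, sign kept]
  = -(405/583)    [9733 ≡ 405 mod 583]
  = -(583/405)    [QR: 405 ≡ 1 mod 4, sign kept]
  = -(178/405)    [583 ≡ 178 mod 405]
  = (89/405)    [405 ≡ 5 mod 8 ⇒ (2/405) = -1]
  = (405/89)    [QR: 89 ≡ 1 mod 4, sign kept]
  = (49/89)    [405 ≡ 49 mod 89]
  = (89/49)    [QR: 49 ≡ 1 mod 4, sign kept]
  = (40/49)    [89 ≡ 40 mod 49]
  = (5/49)    [49 ≡ 1 mod 8 ⇒ (2/49)^3 = +1]
  = (49/5)    [QR: 5 ≡ 1 mod 4, sign kept]
  = (4/5)    [49 ≡ 4 mod 5]
  = (1/5)    [5 ≡ 5 mod 8 ⇒ (2/5)^2 = +1]
  = 1    [(1/5) = 1]
(4664/9733) = 1, and 9733 is prime, so 4664 is a quadratic residue mod 9733.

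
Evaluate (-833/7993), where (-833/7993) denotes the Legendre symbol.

-1

(-833/7993)
  = (7160/7993)    [-833 ≡ 7160 mod 7993]
  = (895/7993)    [7993 ≡ 1 mod 8 ⇒ (2/7993)^3 = +1]
  = (7993/895)    [QR: 7993 ≡ 1 mod 4, sign kept]
  = (833/895)    [7993 ≡ 833 mod 895]
  = (895/833)    [QR: 833 ≡ 1 mod 4, sign kept]
  = (62/833)    [895 ≡ 62 mod 833]
  = (31/833)    [833 ≡ 1 mod 8 ⇒ (2/833) = +1]
  = (833/31)    [QR: 833 ≡ 1 mod 4, sign kept]
  = (27/31)    [833 ≡ 27 mod 31]
  = -(31/27)    [QR: both ≡ 3 mod 4, sign flips]
  = -(4/27)    [31 ≡ 4 mod 27]
  = -(1/27)    [27 ≡ 3 mod 8 ⇒ (2/27)^2 = +1]
  = -1    [(1/27) = 1]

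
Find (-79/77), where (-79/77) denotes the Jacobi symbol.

(-79/77)
  = (79/77)    [77 ≡ 1 mod 4 ⇒ (-1/77) = +1]
  = (2/77)    [79 ≡ 2 mod 77]
  = -(1/77)    [77 ≡ 5 mod 8 ⇒ (2/77) = -1]
  = -1    [(1/77) = 1]

-1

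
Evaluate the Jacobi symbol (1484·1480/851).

0

By multiplicativity, (1484·1480/851) = (1484/851)·(1480/851).
First factor (1484/851):
(1484/851)
  = (633/851)    [1484 ≡ 633 mod 851]
  = (851/633)    [QR: 633 ≡ 1 mod 4, sign kept]
  = (218/633)    [851 ≡ 218 mod 633]
  = (109/633)    [633 ≡ 1 mod 8 ⇒ (2/633) = +1]
  = (633/109)    [QR: 109 ≡ 1 mod 4, sign kept]
  = (88/109)    [633 ≡ 88 mod 109]
  = -(11/109)    [109 ≡ 5 mod 8 ⇒ (2/109)^3 = -1]
  = -(109/11)    [QR: 109 ≡ 1 mod 4, sign kept]
  = -(10/11)    [109 ≡ 10 mod 11]
  = (5/11)    [11 ≡ 3 mod 8 ⇒ (2/11) = -1]
  = (11/5)    [QR: 5 ≡ 1 mod 4, sign kept]
  = (1/5)    [11 ≡ 1 mod 5]
  = 1    [(1/5) = 1]
Second factor (1480/851):
(1480/851)
  = (629/851)    [1480 ≡ 629 mod 851]
  = (851/629)    [QR: 629 ≡ 1 mod 4, sign kept]
  = (222/629)    [851 ≡ 222 mod 629]
  = -(111/629)    [629 ≡ 5 mod 8 ⇒ (2/629) = -1]
  = -(629/111)    [QR: 629 ≡ 1 mod 4, sign kept]
  = -(74/111)    [629 ≡ 74 mod 111]
  = -(37/111)    [111 ≡ 7 mod 8 ⇒ (2/111) = +1]
  = -(111/37)    [QR: 37 ≡ 1 mod 4, sign kept]
  = -(0/37)    [111 ≡ 0 mod 37]
  = 0    [numerator 0, gcd > 1]
Product: (1)·(0) = 0.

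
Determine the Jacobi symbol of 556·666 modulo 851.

0

By multiplicativity, (556·666 / 851) = (556 / 851)·(666 / 851).
First factor (556 / 851):
Factor out 2: 556 = 2^2·139. Since 851 ≡ 3 (mod 8), (2 / 851) = -1, and (2 / 851)^2 = +1. Now have (139 / 851).
Both 139 ≡ 3 and 851 ≡ 3 (mod 4), so reciprocity gives (139 / 851) = -(851 / 139). Reduce: 851 ≡ 17 (mod 139). Now have -(17 / 139).
17 ≡ 1 (mod 4), so quadratic reciprocity gives (17 / 139) = (139 / 17). Reduce: 139 ≡ 3 (mod 17). Now have -(3 / 17).
17 ≡ 1 (mod 4), so quadratic reciprocity gives (3 / 17) = (17 / 3). Reduce: 17 ≡ 2 (mod 3). Now have -(2 / 3).
Factor out 2: 2 = 2. Since 3 ≡ 3 (mod 8), (2 / 3) = -1. Now have (1 / 3).
(1 / 3) = 1. Collecting the sign factors: 1.
Second factor (666 / 851):
Factor out 2: 666 = 2·333. Since 851 ≡ 3 (mod 8), (2 / 851) = -1. Now have -(333 / 851).
333 ≡ 1 (mod 4), so quadratic reciprocity gives (333 / 851) = (851 / 333). Reduce: 851 ≡ 185 (mod 333). Now have -(185 / 333).
185 ≡ 1 (mod 4), so quadratic reciprocity gives (185 / 333) = (333 / 185). Reduce: 333 ≡ 148 (mod 185). Now have -(148 / 185).
Factor out 2: 148 = 2^2·37. Since 185 ≡ 1 (mod 8), (2 / 185) = +1, and (2 / 185)^2 = +1. Now have -(37 / 185).
37 ≡ 1 (mod 4), so quadratic reciprocity gives (37 / 185) = (185 / 37). Reduce: 185 ≡ 0 (mod 37). Now have -(0 / 37).
The numerator is now 0 with denominator 37 > 1: the symbol is 0.
Product: (1)·(0) = 0.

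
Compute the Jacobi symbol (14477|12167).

(14477|12167)
  = (2310|12167)    [14477 ≡ 2310 mod 12167]
  = (1155|12167)    [12167 ≡ 7 mod 8 ⇒ (2|12167) = +1]
  = -(12167|1155)    [QR: both ≡ 3 mod 4, sign flips]
  = -(617|1155)    [12167 ≡ 617 mod 1155]
  = -(1155|617)    [QR: 617 ≡ 1 mod 4, sign kept]
  = -(538|617)    [1155 ≡ 538 mod 617]
  = -(269|617)    [617 ≡ 1 mod 8 ⇒ (2|617) = +1]
  = -(617|269)    [QR: 269 ≡ 1 mod 4, sign kept]
  = -(79|269)    [617 ≡ 79 mod 269]
  = -(269|79)    [QR: 269 ≡ 1 mod 4, sign kept]
  = -(32|79)    [269 ≡ 32 mod 79]
  = -(1|79)    [79 ≡ 7 mod 8 ⇒ (2|79)^5 = +1]
  = -1    [(1|79) = 1]

-1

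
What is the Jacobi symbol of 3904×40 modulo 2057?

1

By multiplicativity, (3904·40 / 2057) = (3904 / 2057)·(40 / 2057).
First factor (3904 / 2057):
(3904 / 2057)
  = (1847 / 2057)    [3904 ≡ 1847 mod 2057]
  = (2057 / 1847)    [QR: 2057 ≡ 1 mod 4, sign kept]
  = (210 / 1847)    [2057 ≡ 210 mod 1847]
  = (105 / 1847)    [1847 ≡ 7 mod 8 ⇒ (2 / 1847) = +1]
  = (1847 / 105)    [QR: 105 ≡ 1 mod 4, sign kept]
  = (62 / 105)    [1847 ≡ 62 mod 105]
  = (31 / 105)    [105 ≡ 1 mod 8 ⇒ (2 / 105) = +1]
  = (105 / 31)    [QR: 105 ≡ 1 mod 4, sign kept]
  = (12 / 31)    [105 ≡ 12 mod 31]
  = (3 / 31)    [31 ≡ 7 mod 8 ⇒ (2 / 31)^2 = +1]
  = -(31 / 3)    [QR: both ≡ 3 mod 4, sign flips]
  = -(1 / 3)    [31 ≡ 1 mod 3]
  = -1    [(1 / 3) = 1]
Second factor (40 / 2057):
(40 / 2057)
  = (5 / 2057)    [2057 ≡ 1 mod 8 ⇒ (2 / 2057)^3 = +1]
  = (2057 / 5)    [QR: 5 ≡ 1 mod 4, sign kept]
  = (2 / 5)    [2057 ≡ 2 mod 5]
  = -(1 / 5)    [5 ≡ 5 mod 8 ⇒ (2 / 5) = -1]
  = -1    [(1 / 5) = 1]
Product: (-1)·(-1) = 1.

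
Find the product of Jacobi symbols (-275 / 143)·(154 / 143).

0

By multiplicativity, (-275·154 / 143) = (-275 / 143)·(154 / 143).
First factor (-275 / 143):
(-275 / 143)
  = -(275 / 143)    [143 ≡ 3 mod 4 ⇒ (-1 / 143) = -1]
  = -(132 / 143)    [275 ≡ 132 mod 143]
  = -(33 / 143)    [143 ≡ 7 mod 8 ⇒ (2 / 143)^2 = +1]
  = -(143 / 33)    [QR: 33 ≡ 1 mod 4, sign kept]
  = -(11 / 33)    [143 ≡ 11 mod 33]
  = -(33 / 11)    [QR: 33 ≡ 1 mod 4, sign kept]
  = -(0 / 11)    [33 ≡ 0 mod 11]
  = 0    [numerator 0, gcd > 1]
Second factor (154 / 143):
(154 / 143)
  = (11 / 143)    [154 ≡ 11 mod 143]
  = -(143 / 11)    [QR: both ≡ 3 mod 4, sign flips]
  = -(0 / 11)    [143 ≡ 0 mod 11]
  = 0    [numerator 0, gcd > 1]
Product: (0)·(0) = 0.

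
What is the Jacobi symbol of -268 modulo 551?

1

(-268/551)
  = (283/551)    [-268 ≡ 283 mod 551]
  = -(551/283)    [QR: both ≡ 3 mod 4, sign flips]
  = -(268/283)    [551 ≡ 268 mod 283]
  = -(67/283)    [283 ≡ 3 mod 8 ⇒ (2/283)^2 = +1]
  = (283/67)    [QR: both ≡ 3 mod 4, sign flips]
  = (15/67)    [283 ≡ 15 mod 67]
  = -(67/15)    [QR: both ≡ 3 mod 4, sign flips]
  = -(7/15)    [67 ≡ 7 mod 15]
  = (15/7)    [QR: both ≡ 3 mod 4, sign flips]
  = (1/7)    [15 ≡ 1 mod 7]
  = 1    [(1/7) = 1]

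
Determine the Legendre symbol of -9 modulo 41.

Pull out -1: (-9 / 41) = (-1 / 41)·(9 / 41). Since 41 ≡ 1 (mod 4), (-1 / 41) = +1. Now have (9 / 41).
9 ≡ 1 (mod 4), so quadratic reciprocity gives (9 / 41) = (41 / 9). Reduce: 41 ≡ 5 (mod 9). Now have (5 / 9).
5 ≡ 1 (mod 4), so quadratic reciprocity gives (5 / 9) = (9 / 5). Reduce: 9 ≡ 4 (mod 5). Now have (4 / 5).
Factor out 2: 4 = 2^2. Since 5 ≡ 5 (mod 8), (2 / 5) = -1, and (2 / 5)^2 = +1. Now have (1 / 5).
(1 / 5) = 1. Collecting the sign factors: 1.

1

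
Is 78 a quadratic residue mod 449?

yes

Factor out 2: 78 = 2·39. Since 449 ≡ 1 (mod 8), (2/449) = +1. Now have (39/449).
449 ≡ 1 (mod 4), so quadratic reciprocity gives (39/449) = (449/39). Reduce: 449 ≡ 20 (mod 39). Now have (20/39).
Factor out 2: 20 = 2^2·5. Since 39 ≡ 7 (mod 8), (2/39) = +1, and (2/39)^2 = +1. Now have (5/39).
5 ≡ 1 (mod 4), so quadratic reciprocity gives (5/39) = (39/5). Reduce: 39 ≡ 4 (mod 5). Now have (4/5).
Factor out 2: 4 = 2^2. Since 5 ≡ 5 (mod 8), (2/5) = -1, and (2/5)^2 = +1. Now have (1/5).
(1/5) = 1. Collecting the sign factors: 1.
(78/449) = 1, and 449 is prime, so 78 is a quadratic residue mod 449.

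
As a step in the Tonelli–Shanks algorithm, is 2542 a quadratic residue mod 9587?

(2542/9587)
  = -(1271/9587)    [9587 ≡ 3 mod 8 ⇒ (2/9587) = -1]
  = (9587/1271)    [QR: both ≡ 3 mod 4, sign flips]
  = (690/1271)    [9587 ≡ 690 mod 1271]
  = (345/1271)    [1271 ≡ 7 mod 8 ⇒ (2/1271) = +1]
  = (1271/345)    [QR: 345 ≡ 1 mod 4, sign kept]
  = (236/345)    [1271 ≡ 236 mod 345]
  = (59/345)    [345 ≡ 1 mod 8 ⇒ (2/345)^2 = +1]
  = (345/59)    [QR: 345 ≡ 1 mod 4, sign kept]
  = (50/59)    [345 ≡ 50 mod 59]
  = -(25/59)    [59 ≡ 3 mod 8 ⇒ (2/59) = -1]
  = -(59/25)    [QR: 25 ≡ 1 mod 4, sign kept]
  = -(9/25)    [59 ≡ 9 mod 25]
  = -(25/9)    [QR: 9 ≡ 1 mod 4, sign kept]
  = -(7/9)    [25 ≡ 7 mod 9]
  = -(9/7)    [QR: 9 ≡ 1 mod 4, sign kept]
  = -(2/7)    [9 ≡ 2 mod 7]
  = -(1/7)    [7 ≡ 7 mod 8 ⇒ (2/7) = +1]
  = -1    [(1/7) = 1]
(2542/9587) = -1, and 9587 is prime, so 2542 is not a quadratic residue mod 9587.

no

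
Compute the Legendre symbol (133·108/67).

By multiplicativity, (133·108/67) = (133/67)·(108/67).
First factor (133/67):
Reduce the numerator: 133 ≡ 66 (mod 67), so (133/67) = (66/67).
Factor out 2: 66 = 2·33. Since 67 ≡ 3 (mod 8), (2/67) = -1. Now have -(33/67).
33 ≡ 1 (mod 4), so quadratic reciprocity gives (33/67) = (67/33). Reduce: 67 ≡ 1 (mod 33). Now have -(1/33).
(1/33) = 1. Collecting the sign factors: -1.
Second factor (108/67):
Reduce the numerator: 108 ≡ 41 (mod 67), so (108/67) = (41/67).
41 ≡ 1 (mod 4), so quadratic reciprocity gives (41/67) = (67/41). Reduce: 67 ≡ 26 (mod 41). Now have (26/41).
Factor out 2: 26 = 2·13. Since 41 ≡ 1 (mod 8), (2/41) = +1. Now have (13/41).
13 ≡ 1 (mod 4), so quadratic reciprocity gives (13/41) = (41/13). Reduce: 41 ≡ 2 (mod 13). Now have (2/13).
Factor out 2: 2 = 2. Since 13 ≡ 5 (mod 8), (2/13) = -1. Now have -(1/13).
(1/13) = 1. Collecting the sign factors: -1.
Product: (-1)·(-1) = 1.

1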